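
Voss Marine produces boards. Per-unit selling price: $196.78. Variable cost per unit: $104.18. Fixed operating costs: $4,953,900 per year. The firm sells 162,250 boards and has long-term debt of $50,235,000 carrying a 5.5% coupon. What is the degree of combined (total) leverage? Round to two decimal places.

Contribution at this volume is 162,250 × $92.60 = $15,024,350.00.
Subtracting fixed costs: EBIT = $15,024,350.00 − $4,953,900 = $10,070,450.00. Interest = $2,762,925.00.
DOL = $15,024,350.00 ÷ $10,070,450.00 = 1.4919; DFL = $10,070,450.00 ÷ $7,307,525.00 = 1.3781.
DCL = DOL × DFL = 1.4919 × 1.3781 = 2.0560.

2.06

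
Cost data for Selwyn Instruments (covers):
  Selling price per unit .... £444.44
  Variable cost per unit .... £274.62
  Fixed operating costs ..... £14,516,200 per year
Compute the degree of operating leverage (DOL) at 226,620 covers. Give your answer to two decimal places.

1.61

Total contribution margin = 226,620 × £169.82 = £38,484,608.40.
Operating income = contribution − fixed costs = £38,484,608.40 − £14,516,200 = £23,968,408.40.
So DOL = total CM / EBIT = £38,484,608.40 / £23,968,408.40 = 1.6056.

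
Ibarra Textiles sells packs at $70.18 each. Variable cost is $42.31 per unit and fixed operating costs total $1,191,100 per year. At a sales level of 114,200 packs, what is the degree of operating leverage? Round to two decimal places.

1.60

Total contribution margin = 114,200 × $27.87 = $3,182,754.00.
Subtracting fixed costs: EBIT = $3,182,754.00 − $1,191,100 = $1,991,654.00.
So DOL = total CM / EBIT = $3,182,754.00 / $1,991,654.00 = 1.5980.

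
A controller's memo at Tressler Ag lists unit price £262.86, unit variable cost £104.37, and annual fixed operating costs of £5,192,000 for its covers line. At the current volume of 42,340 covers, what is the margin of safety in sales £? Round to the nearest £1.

Each unit contributes £262.86 − £104.37 = £158.49. Break-even units = £5,192,000 ÷ £158.49 = 32,759.16; break-even revenue = 32,759.16 × £262.86 = £8,611,074.01.
Current sales = 42,340 × £262.86 = £11,129,492.40.
Margin of safety = £11,129,492.40 − £8,611,074.01 = £2,518,418.

£2,518,418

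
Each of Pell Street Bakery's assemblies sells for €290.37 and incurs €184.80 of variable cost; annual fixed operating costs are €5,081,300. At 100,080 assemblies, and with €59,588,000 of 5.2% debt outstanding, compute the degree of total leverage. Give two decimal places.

4.43

At 100,080 units, contribution = 100,080 × €105.57 = €10,565,445.60.
Subtracting fixed costs: EBIT = €10,565,445.60 − €5,081,300 = €5,484,145.60. Interest = €3,098,576.00, so EBIT − I = €2,385,569.60.
DCL = contribution ÷ (EBIT − I) = €10,565,445.60 ÷ €2,385,569.60 = 4.4289.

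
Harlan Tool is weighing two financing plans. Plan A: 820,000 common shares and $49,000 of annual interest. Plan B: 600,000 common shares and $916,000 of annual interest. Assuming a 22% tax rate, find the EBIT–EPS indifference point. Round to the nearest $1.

$3,280,545

Set EPS_A = EPS_B: (EBIT − $49,000)(1 − 0.22) ÷ 820,000 = (EBIT − $916,000)(1 − 0.22) ÷ 600,000.
The (1 − t) factor cancels: (EBIT − 49,000) × 600,000 = (EBIT − 916,000) × 820,000.
EBIT × (820,000 − 600,000) = 916,000 × 820,000 − 49,000 × 600,000 = 721,720,000,000, so EBIT = 721,720,000,000 ÷ 220,000 = 3,280,545.45.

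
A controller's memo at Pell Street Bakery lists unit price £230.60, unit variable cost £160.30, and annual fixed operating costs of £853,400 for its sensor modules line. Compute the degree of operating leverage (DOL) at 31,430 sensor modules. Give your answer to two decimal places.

1.63

At 31,430 units, contribution = 31,430 × £70.30 = £2,209,529.00.
Subtracting fixed costs: EBIT = £2,209,529.00 − £853,400 = £1,356,129.00.
So DOL = total CM / EBIT = £2,209,529.00 / £1,356,129.00 = 1.6293.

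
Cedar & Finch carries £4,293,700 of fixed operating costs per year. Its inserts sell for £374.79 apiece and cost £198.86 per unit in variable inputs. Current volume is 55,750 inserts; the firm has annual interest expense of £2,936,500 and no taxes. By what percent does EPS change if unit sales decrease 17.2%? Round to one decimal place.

Contribution at this volume is 55,750 × £175.93 = £9,808,097.50.
Operating income = contribution − fixed costs = £9,808,097.50 − £4,293,700 = £5,514,397.50.
Interest = £2,936,500.00, so EBIT − I = £2,577,897.50.
DCL = total CM / (EBIT − I) = £9,808,097.50 / £2,577,897.50 = 3.8047.
EPS therefore changes by 3.8047 × (-17.2%) = -65.4%.

-65.4%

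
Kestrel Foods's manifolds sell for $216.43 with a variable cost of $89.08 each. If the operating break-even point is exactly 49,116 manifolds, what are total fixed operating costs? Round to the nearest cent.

Each unit contributes $216.43 − $89.08 = $127.35.
Fixed costs = break-even units × CM = 49,116 × $127.35 = $6,254,922.60.

$6,254,922.60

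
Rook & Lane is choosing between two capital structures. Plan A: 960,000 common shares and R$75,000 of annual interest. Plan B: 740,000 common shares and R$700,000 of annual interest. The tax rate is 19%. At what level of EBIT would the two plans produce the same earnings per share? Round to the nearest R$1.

R$2,802,273

Set EPS_A = EPS_B: (EBIT − R$75,000)(1 − 0.19) ÷ 960,000 = (EBIT − R$700,000)(1 − 0.19) ÷ 740,000.
Cancelling (1 − t) and cross-multiplying: 740,000·(EBIT − 75,000) = 960,000·(EBIT − 700,000).
Solving, EBIT = (700,000·960,000 − 75,000·740,000) / (960,000 − 740,000) = 616,500,000,000 / 220,000 = 2,802,272.73.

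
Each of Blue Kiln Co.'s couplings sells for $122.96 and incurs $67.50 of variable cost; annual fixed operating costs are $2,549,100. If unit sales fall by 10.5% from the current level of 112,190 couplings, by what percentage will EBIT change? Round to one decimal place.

-17.8%

Total contribution margin = 112,190 × $55.46 = $6,222,057.40.
Operating income = contribution − fixed costs = $6,222,057.40 − $2,549,100 = $3,672,957.40.
So DOL = total CM / EBIT = $6,222,057.40 / $3,672,957.40 = 1.6940.
%ΔEBIT = DOL × %ΔSales = 1.6940 × -10.5% = -17.8%.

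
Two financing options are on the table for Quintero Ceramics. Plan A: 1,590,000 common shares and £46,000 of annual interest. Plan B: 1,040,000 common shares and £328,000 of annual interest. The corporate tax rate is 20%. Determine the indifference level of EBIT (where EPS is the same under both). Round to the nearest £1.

At indifference, (EBIT − 46,000)(1 − t)/1,590,000 = (EBIT − 328,000)(1 − t)/1,040,000.
Cancelling (1 − t) and cross-multiplying: 1,040,000·(EBIT − 46,000) = 1,590,000·(EBIT − 328,000).
Solving, EBIT = (328,000·1,590,000 − 46,000·1,040,000) / (1,590,000 − 1,040,000) = 473,680,000,000 / 550,000 = 861,236.36.

£861,236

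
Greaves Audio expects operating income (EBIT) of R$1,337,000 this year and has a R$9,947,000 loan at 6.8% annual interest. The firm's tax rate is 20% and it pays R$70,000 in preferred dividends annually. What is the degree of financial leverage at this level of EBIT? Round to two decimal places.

Interest = R$676,396.00.
Pre-tax preferred-dividend burden = R$70,000 ÷ (1 − 0.20) = R$87,500.00.
DFL = EBIT ÷ [EBIT − I − D_p/(1−t)] = R$1,337,000 ÷ [R$1,337,000 − R$676,396.00 − R$87,500.00] = R$1,337,000 ÷ R$573,104.00 = 2.3329.

2.33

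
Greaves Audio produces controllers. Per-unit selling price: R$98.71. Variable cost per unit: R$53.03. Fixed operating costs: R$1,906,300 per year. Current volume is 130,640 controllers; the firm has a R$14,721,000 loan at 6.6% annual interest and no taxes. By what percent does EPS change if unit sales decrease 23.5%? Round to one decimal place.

At 130,640 units, contribution = 130,640 × R$45.68 = R$5,967,635.20.
EBIT = R$5,967,635.20 − R$1,906,300 = R$4,061,335.20.
After interest of R$971,586.00, pre-tax earnings = R$3,089,749.20.
Degree of combined leverage = contribution ÷ (EBIT − I) = R$5,967,635.20 ÷ R$3,089,749.20 = 1.9314.
%ΔEPS = DCL × %ΔSales = 1.9314 × -23.5% = -45.4%.

-45.4%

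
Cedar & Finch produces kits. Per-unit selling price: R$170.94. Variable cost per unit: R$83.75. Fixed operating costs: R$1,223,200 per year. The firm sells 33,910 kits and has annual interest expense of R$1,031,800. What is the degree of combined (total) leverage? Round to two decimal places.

Contribution at this volume is 33,910 × R$87.19 = R$2,956,612.90.
Subtracting fixed costs: EBIT = R$2,956,612.90 − R$1,223,200 = R$1,733,412.90. Interest = R$1,031,800.00, so EBIT − I = R$701,612.90.
Degree of total leverage = total CM / (EBIT − interest) = R$2,956,612.90 / R$701,612.90 = 4.2140.

4.21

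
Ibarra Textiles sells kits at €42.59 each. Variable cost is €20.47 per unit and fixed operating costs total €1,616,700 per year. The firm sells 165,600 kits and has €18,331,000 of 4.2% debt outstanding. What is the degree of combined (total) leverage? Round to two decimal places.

Total contribution margin = 165,600 × €22.12 = €3,663,072.00.
Operating income = contribution − fixed costs = €3,663,072.00 − €1,616,700 = €2,046,372.00. Interest = €769,902.00, so EBIT − I = €1,276,470.00.
Degree of total leverage = total CM / (EBIT − interest) = €3,663,072.00 / €1,276,470.00 = 2.8697.

2.87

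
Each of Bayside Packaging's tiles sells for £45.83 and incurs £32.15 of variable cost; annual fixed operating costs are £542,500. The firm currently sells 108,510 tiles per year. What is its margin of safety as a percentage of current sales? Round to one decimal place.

63.5%

Contribution margin per unit = £45.83 − £32.15 = £13.68. Break-even units = £542,500 ÷ £13.68 = 39,656.43; break-even revenue = 39,656.43 × £45.83 = £1,817,454.31.
Actual sales revenue = 108,510 × £45.83 = £4,973,013.30.
Margin of safety = (£4,973,013.30 − £1,817,454.31) ÷ £4,973,013.30 = 63.5%.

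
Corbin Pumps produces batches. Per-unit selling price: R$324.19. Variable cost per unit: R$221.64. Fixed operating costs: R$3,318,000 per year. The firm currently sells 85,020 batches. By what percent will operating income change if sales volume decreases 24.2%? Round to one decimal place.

-39.1%

Contribution at this volume is 85,020 × R$102.55 = R$8,718,801.00.
Operating income = contribution − fixed costs = R$8,718,801.00 − R$3,318,000 = R$5,400,801.00.
So DOL = total CM / EBIT = R$8,718,801.00 / R$5,400,801.00 = 1.6144.
Operating income changes by 1.6144 × -24.2% = -39.1%.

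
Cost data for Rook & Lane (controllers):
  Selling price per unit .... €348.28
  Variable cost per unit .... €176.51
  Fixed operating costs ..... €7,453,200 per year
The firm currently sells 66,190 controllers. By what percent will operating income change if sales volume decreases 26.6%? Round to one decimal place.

Contribution at this volume is 66,190 × €171.77 = €11,369,456.30.
EBIT = €11,369,456.30 − €7,453,200 = €3,916,256.30.
Degree of operating leverage = €11,369,456.30 / €3,916,256.30 = 2.9031.
Operating income changes by 2.9031 × -26.6% = -77.2%.

-77.2%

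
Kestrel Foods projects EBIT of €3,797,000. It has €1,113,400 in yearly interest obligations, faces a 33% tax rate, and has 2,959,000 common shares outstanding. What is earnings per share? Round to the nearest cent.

Pre-tax income = €3,797,000 − €1,113,400.00 = €2,683,600.00.
Net income = €2,683,600.00 × (1 − 0.33) = €1,798,012.00.
EPS = €1,798,012.00 ÷ 2,959,000 = €0.61.

€0.61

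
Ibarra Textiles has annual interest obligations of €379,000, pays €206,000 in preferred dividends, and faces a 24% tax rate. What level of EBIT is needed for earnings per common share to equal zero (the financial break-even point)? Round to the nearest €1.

€650,053

Grossing the preferred dividend up to pre-tax terms: €206,000 / (1 − 0.24) = €271,052.63.
Financial break-even EBIT = interest + D_p ÷ (1 − t) = €379,000 + €271,052.63 = €650,052.63.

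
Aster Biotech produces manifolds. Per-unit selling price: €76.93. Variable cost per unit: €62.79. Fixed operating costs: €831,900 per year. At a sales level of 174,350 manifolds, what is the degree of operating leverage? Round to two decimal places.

1.51

Contribution at this volume is 174,350 × €14.14 = €2,465,309.00.
EBIT = €2,465,309.00 − €831,900 = €1,633,409.00.
Degree of operating leverage = €2,465,309.00 / €1,633,409.00 = 1.5093.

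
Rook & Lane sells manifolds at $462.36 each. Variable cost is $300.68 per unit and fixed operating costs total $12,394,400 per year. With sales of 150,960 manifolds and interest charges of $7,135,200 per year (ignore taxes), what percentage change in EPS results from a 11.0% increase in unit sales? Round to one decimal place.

+55.0%

At 150,960 units, contribution = 150,960 × $161.68 = $24,407,212.80.
Operating income = contribution − fixed costs = $24,407,212.80 − $12,394,400 = $12,012,812.80.
Interest = $7,135,200.00, so EBIT − I = $4,877,612.80.
DCL = total CM / (EBIT − I) = $24,407,212.80 / $4,877,612.80 = 5.0039.
%ΔEPS = DCL × %ΔSales = 5.0039 × +11.0% = +55.0%.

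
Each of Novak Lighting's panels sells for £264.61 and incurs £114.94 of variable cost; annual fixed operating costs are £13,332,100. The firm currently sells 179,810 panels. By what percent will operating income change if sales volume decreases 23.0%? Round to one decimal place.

-45.6%

Contribution at this volume is 179,810 × £149.67 = £26,912,162.70.
Operating income = contribution − fixed costs = £26,912,162.70 − £13,332,100 = £13,580,062.70.
DOL = contribution ÷ EBIT = £26,912,162.70 ÷ £13,580,062.70 = 1.9817.
%ΔEBIT = DOL × %ΔSales = 1.9817 × -23.0% = -45.6%.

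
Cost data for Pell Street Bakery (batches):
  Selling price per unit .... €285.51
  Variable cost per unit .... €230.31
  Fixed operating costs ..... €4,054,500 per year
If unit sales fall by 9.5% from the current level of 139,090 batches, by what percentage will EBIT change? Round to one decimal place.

Contribution at this volume is 139,090 × €55.20 = €7,677,768.00.
Operating income = contribution − fixed costs = €7,677,768.00 − €4,054,500 = €3,623,268.00.
So DOL = total CM / EBIT = €7,677,768.00 / €3,623,268.00 = 2.1190.
So EBIT moves 2.1190 × (-9.5%) = -20.1%.

-20.1%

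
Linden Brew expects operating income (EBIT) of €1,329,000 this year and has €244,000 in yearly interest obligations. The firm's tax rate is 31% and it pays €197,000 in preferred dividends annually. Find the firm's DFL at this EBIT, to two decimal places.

1.66

Interest = €244,000.00.
Preferred dividends grossed up pre-tax: €197,000 / (1 − 0.31) = €285,507.25.
DFL = EBIT ÷ [EBIT − I − D_p/(1−t)] = €1,329,000 ÷ [€1,329,000 − €244,000.00 − €285,507.25] = €1,329,000 ÷ €799,492.75 = 1.6623.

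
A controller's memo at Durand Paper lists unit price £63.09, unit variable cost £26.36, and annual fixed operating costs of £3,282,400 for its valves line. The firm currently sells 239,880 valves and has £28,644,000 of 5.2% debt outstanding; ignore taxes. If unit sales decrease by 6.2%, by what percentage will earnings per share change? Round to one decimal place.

Total contribution margin = 239,880 × £36.73 = £8,810,792.40.
Subtracting fixed costs: EBIT = £8,810,792.40 − £3,282,400 = £5,528,392.40.
After interest of £1,489,488.00, pre-tax earnings = £4,038,904.40.
DCL = total CM / (EBIT − I) = £8,810,792.40 / £4,038,904.40 = 2.1815.
%ΔEPS = DCL × %ΔSales = 2.1815 × -6.2% = -13.5%.

-13.5%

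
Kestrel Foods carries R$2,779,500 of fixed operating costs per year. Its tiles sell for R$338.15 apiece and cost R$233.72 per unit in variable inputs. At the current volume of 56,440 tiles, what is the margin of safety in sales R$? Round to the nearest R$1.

R$10,085,014

Unit CM = price − variable cost = R$338.15 − R$233.72 = R$104.43. Break-even units = R$2,779,500 ÷ R$104.43 = 26,615.91; break-even revenue = 26,615.91 × R$338.15 = R$9,000,171.65.
Actual sales revenue = 56,440 × R$338.15 = R$19,085,186.00.
Margin of safety = R$19,085,186.00 − R$9,000,171.65 = R$10,085,014.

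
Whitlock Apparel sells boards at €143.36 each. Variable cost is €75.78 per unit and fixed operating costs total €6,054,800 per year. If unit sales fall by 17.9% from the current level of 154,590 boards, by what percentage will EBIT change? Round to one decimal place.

-42.6%

Contribution at this volume is 154,590 × €67.58 = €10,447,192.20.
Subtracting fixed costs: EBIT = €10,447,192.20 − €6,054,800 = €4,392,392.20.
Degree of operating leverage = €10,447,192.20 / €4,392,392.20 = 2.3785.
Operating income changes by 2.3785 × -17.9% = -42.6%.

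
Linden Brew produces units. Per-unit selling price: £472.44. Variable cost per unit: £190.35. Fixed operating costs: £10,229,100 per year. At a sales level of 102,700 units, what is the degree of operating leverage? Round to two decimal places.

At 102,700 units, contribution = 102,700 × £282.09 = £28,970,643.00.
EBIT = £28,970,643.00 − £10,229,100 = £18,741,543.00.
DOL = contribution ÷ EBIT = £28,970,643.00 ÷ £18,741,543.00 = 1.5458.

1.55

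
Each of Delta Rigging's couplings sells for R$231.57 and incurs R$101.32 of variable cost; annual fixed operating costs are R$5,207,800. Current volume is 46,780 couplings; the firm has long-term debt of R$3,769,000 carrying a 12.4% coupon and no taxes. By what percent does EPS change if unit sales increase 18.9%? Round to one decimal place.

+275.5%

At 46,780 units, contribution = 46,780 × R$130.25 = R$6,093,095.00.
EBIT = R$6,093,095.00 − R$5,207,800 = R$885,295.00.
After interest of R$467,356.00, pre-tax earnings = R$417,939.00.
DCL = total CM / (EBIT − I) = R$6,093,095.00 / R$417,939.00 = 14.5789.
EPS therefore changes by 14.5789 × (+18.9%) = +275.5%.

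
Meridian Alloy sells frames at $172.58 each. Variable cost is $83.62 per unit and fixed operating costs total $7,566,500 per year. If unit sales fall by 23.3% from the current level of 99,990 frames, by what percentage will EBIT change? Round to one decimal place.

-156.0%

At 99,990 units, contribution = 99,990 × $88.96 = $8,895,110.40.
EBIT = $8,895,110.40 − $7,566,500 = $1,328,610.40.
So DOL = total CM / EBIT = $8,895,110.40 / $1,328,610.40 = 6.6950.
Operating income changes by 6.6950 × -23.3% = -156.0%.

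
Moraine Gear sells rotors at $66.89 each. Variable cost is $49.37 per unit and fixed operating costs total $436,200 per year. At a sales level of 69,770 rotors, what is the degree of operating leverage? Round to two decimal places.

1.55

Total contribution margin = 69,770 × $17.52 = $1,222,370.40.
EBIT = $1,222,370.40 − $436,200 = $786,170.40.
DOL = contribution ÷ EBIT = $1,222,370.40 ÷ $786,170.40 = 1.5548.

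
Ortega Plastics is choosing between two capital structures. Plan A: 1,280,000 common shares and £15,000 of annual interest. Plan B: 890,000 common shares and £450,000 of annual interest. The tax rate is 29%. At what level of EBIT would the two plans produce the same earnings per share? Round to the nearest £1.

£1,442,692

Set EPS_A = EPS_B: (EBIT − £15,000)(1 − 0.29) ÷ 1,280,000 = (EBIT − £450,000)(1 − 0.29) ÷ 890,000.
The (1 − t) factor cancels: (EBIT − 15,000) × 890,000 = (EBIT − 450,000) × 1,280,000.
EBIT × (1,280,000 − 890,000) = 450,000 × 1,280,000 − 15,000 × 890,000 = 562,650,000,000, so EBIT = 562,650,000,000 ÷ 390,000 = 1,442,692.31.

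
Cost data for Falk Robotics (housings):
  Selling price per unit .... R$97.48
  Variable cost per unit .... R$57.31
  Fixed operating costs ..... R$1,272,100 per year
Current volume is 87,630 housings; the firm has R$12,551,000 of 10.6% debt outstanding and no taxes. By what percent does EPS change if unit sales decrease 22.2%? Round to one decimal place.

Contribution at this volume is 87,630 × R$40.17 = R$3,520,097.10.
EBIT = R$3,520,097.10 − R$1,272,100 = R$2,247,997.10.
After interest of R$1,330,406.00, pre-tax earnings = R$917,591.10.
Degree of combined leverage = contribution ÷ (EBIT − I) = R$3,520,097.10 ÷ R$917,591.10 = 3.8362.
%ΔEPS = DCL × %ΔSales = 3.8362 × -22.2% = -85.2%.

-85.2%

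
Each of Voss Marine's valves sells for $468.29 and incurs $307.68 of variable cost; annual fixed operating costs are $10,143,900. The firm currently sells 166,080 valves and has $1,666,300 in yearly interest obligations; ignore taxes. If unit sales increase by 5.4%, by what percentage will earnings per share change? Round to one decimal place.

+9.7%

Contribution at this volume is 166,080 × $160.61 = $26,674,108.80.
Subtracting fixed costs: EBIT = $26,674,108.80 − $10,143,900 = $16,530,208.80.
Interest = $1,666,300.00, so EBIT − I = $14,863,908.80.
DCL = total CM / (EBIT − I) = $26,674,108.80 / $14,863,908.80 = 1.7946.
EPS therefore changes by 1.7946 × (+5.4%) = +9.7%.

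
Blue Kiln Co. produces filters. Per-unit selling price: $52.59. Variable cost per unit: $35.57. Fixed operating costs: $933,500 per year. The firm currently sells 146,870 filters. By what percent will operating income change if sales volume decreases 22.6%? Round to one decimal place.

Total contribution margin = 146,870 × $17.02 = $2,499,727.40.
EBIT = $2,499,727.40 − $933,500 = $1,566,227.40.
DOL = contribution ÷ EBIT = $2,499,727.40 ÷ $1,566,227.40 = 1.5960.
So EBIT moves 1.5960 × (-22.6%) = -36.1%.

-36.1%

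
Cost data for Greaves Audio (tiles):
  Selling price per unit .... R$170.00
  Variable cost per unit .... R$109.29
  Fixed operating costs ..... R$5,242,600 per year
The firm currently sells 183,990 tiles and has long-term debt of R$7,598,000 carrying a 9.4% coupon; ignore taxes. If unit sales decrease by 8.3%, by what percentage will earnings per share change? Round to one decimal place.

At 183,990 units, contribution = 183,990 × R$60.71 = R$11,170,032.90.
EBIT = R$11,170,032.90 − R$5,242,600 = R$5,927,432.90.
Interest = R$714,212.00, so EBIT − I = R$5,213,220.90.
Degree of combined leverage = contribution ÷ (EBIT − I) = R$11,170,032.90 ÷ R$5,213,220.90 = 2.1426.
EPS therefore changes by 2.1426 × (-8.3%) = -17.8%.

-17.8%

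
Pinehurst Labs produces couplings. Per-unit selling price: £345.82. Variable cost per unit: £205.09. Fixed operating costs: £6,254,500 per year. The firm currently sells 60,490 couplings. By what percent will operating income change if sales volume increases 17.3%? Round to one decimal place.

Contribution at this volume is 60,490 × £140.73 = £8,512,757.70.
Subtracting fixed costs: EBIT = £8,512,757.70 − £6,254,500 = £2,258,257.70.
DOL = contribution ÷ EBIT = £8,512,757.70 ÷ £2,258,257.70 = 3.7696.
%ΔEBIT = DOL × %ΔSales = 3.7696 × +17.3% = +65.2%.

+65.2%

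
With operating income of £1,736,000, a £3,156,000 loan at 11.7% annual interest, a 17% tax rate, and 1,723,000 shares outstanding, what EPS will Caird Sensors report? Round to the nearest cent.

£0.66

Pre-tax income = £1,736,000 − £369,252.00 = £1,366,748.00.
After tax at 17%: net income = £1,366,748.00 × 0.83 = £1,134,400.84.
EPS = £1,134,400.84 ÷ 1,723,000 = £0.66.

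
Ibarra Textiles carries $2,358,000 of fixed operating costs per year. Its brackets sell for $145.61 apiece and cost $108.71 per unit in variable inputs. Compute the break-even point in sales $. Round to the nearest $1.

$9,304,834

CM per unit = $145.61 − $108.71 = $36.90; CM ratio = $36.90 / $145.61 = 0.2534.
Break-even revenue = fixed costs × price ÷ CM = $2,358,000 × $145.61 ÷ $36.90 = $9,304,834.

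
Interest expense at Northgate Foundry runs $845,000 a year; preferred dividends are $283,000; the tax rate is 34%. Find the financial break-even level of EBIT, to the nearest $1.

Preferred dividends are paid after tax, so their pre-tax equivalent is $283,000 ÷ (1 − 0.34) = $428,787.88.
EPS = 0 when EBIT covers interest plus the pre-tax preferred burden: $845,000 + $428,787.88 = $1,273,787.88.

$1,273,788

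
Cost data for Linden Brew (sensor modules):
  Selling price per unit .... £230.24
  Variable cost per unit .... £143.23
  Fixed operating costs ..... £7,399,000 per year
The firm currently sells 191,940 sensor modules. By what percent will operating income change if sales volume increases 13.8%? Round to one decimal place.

+24.8%

Contribution at this volume is 191,940 × £87.01 = £16,700,699.40.
Operating income = contribution − fixed costs = £16,700,699.40 − £7,399,000 = £9,301,699.40.
Degree of operating leverage = £16,700,699.40 / £9,301,699.40 = 1.7954.
So EBIT moves 1.7954 × (+13.8%) = +24.8%.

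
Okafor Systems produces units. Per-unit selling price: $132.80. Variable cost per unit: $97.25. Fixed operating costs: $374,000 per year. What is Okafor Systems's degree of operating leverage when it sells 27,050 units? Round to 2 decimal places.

1.64

At 27,050 units, contribution = 27,050 × $35.55 = $961,627.50.
Subtracting fixed costs: EBIT = $961,627.50 − $374,000 = $587,627.50.
DOL = contribution ÷ EBIT = $961,627.50 ÷ $587,627.50 = 1.6365.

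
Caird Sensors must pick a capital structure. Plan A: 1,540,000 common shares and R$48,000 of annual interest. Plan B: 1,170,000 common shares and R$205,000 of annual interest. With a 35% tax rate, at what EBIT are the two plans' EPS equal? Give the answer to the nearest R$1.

R$701,459

Set EPS_A = EPS_B: (EBIT − R$48,000)(1 − 0.35) ÷ 1,540,000 = (EBIT − R$205,000)(1 − 0.35) ÷ 1,170,000.
The (1 − t) factor cancels: (EBIT − 48,000) × 1,170,000 = (EBIT − 205,000) × 1,540,000.
EBIT × (1,540,000 − 1,170,000) = 205,000 × 1,540,000 − 48,000 × 1,170,000 = 259,540,000,000, so EBIT = 259,540,000,000 ÷ 370,000 = 701,459.46.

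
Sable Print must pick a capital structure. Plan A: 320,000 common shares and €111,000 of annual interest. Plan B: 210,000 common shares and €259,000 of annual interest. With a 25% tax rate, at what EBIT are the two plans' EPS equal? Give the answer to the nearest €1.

Set EPS_A = EPS_B: (EBIT − €111,000)(1 − 0.25) ÷ 320,000 = (EBIT − €259,000)(1 − 0.25) ÷ 210,000.
The (1 − t) factor cancels: (EBIT − 111,000) × 210,000 = (EBIT − 259,000) × 320,000.
EBIT × (320,000 − 210,000) = 259,000 × 320,000 − 111,000 × 210,000 = 59,570,000,000, so EBIT = 59,570,000,000 ÷ 110,000 = 541,545.45.

€541,545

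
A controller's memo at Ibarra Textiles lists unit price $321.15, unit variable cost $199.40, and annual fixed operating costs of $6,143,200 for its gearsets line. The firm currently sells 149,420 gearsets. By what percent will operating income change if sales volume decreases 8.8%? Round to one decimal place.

-13.3%

Contribution at this volume is 149,420 × $121.75 = $18,191,885.00.
EBIT = $18,191,885.00 − $6,143,200 = $12,048,685.00.
Degree of operating leverage = $18,191,885.00 / $12,048,685.00 = 1.5099.
So EBIT moves 1.5099 × (-8.8%) = -13.3%.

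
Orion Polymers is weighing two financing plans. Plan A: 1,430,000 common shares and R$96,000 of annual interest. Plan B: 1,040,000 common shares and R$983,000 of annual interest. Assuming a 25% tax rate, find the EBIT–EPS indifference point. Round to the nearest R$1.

Set EPS_A = EPS_B: (EBIT − R$96,000)(1 − 0.25) ÷ 1,430,000 = (EBIT − R$983,000)(1 − 0.25) ÷ 1,040,000.
Cancelling (1 − t) and cross-multiplying: 1,040,000·(EBIT − 96,000) = 1,430,000·(EBIT − 983,000).
EBIT × (1,430,000 − 1,040,000) = 983,000 × 1,430,000 − 96,000 × 1,040,000 = 1,305,850,000,000, so EBIT = 1,305,850,000,000 ÷ 390,000 = 3,348,333.33.

R$3,348,333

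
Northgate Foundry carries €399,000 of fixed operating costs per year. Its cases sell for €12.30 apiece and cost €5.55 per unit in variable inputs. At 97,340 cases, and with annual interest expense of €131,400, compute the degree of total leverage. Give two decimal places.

At 97,340 units, contribution = 97,340 × €6.75 = €657,045.00.
EBIT = €657,045.00 − €399,000 = €258,045.00. Interest = €131,400.00, so EBIT − I = €126,645.00.
DCL = contribution ÷ (EBIT − I) = €657,045.00 ÷ €126,645.00 = 5.1881.

5.19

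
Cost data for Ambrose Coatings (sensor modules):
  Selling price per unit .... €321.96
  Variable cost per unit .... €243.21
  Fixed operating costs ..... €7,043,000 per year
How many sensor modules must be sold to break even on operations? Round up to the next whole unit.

Unit CM = price − variable cost = €321.96 − €243.21 = €78.75.
Units to break even: €7,043,000 ÷ €78.75 = 89,434.92, rounded up to 89,435.

89,435 sensor modules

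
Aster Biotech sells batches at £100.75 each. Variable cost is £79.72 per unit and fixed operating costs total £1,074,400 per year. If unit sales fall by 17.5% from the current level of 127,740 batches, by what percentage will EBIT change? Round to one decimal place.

-29.2%

Contribution at this volume is 127,740 × £21.03 = £2,686,372.20.
Operating income = contribution − fixed costs = £2,686,372.20 − £1,074,400 = £1,611,972.20.
DOL = contribution ÷ EBIT = £2,686,372.20 ÷ £1,611,972.20 = 1.6665.
Operating income changes by 1.6665 × -17.5% = -29.2%.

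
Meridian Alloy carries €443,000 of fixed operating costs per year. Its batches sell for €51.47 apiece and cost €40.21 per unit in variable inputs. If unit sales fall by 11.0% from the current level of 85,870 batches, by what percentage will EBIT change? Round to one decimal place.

Total contribution margin = 85,870 × €11.26 = €966,896.20.
Operating income = contribution − fixed costs = €966,896.20 − €443,000 = €523,896.20.
Degree of operating leverage = €966,896.20 / €523,896.20 = 1.8456.
%ΔEBIT = DOL × %ΔSales = 1.8456 × -11.0% = -20.3%.

-20.3%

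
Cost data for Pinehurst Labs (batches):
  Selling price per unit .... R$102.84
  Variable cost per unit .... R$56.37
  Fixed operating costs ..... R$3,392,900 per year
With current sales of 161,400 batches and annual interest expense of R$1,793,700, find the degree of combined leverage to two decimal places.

Contribution at this volume is 161,400 × R$46.47 = R$7,500,258.00.
Subtracting fixed costs: EBIT = R$7,500,258.00 − R$3,392,900 = R$4,107,358.00. Interest = R$1,793,700.00.
DOL = R$7,500,258.00 ÷ R$4,107,358.00 = 1.8261; DFL = R$4,107,358.00 ÷ R$2,313,658.00 = 1.7753.
Combined leverage = 1.8261 × 1.7753 = 3.2419.

3.24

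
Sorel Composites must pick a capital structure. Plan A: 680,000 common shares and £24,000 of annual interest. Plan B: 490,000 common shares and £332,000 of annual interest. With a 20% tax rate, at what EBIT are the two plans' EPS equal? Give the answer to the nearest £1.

£1,126,316

Set EPS_A = EPS_B: (EBIT − £24,000)(1 − 0.20) ÷ 680,000 = (EBIT − £332,000)(1 − 0.20) ÷ 490,000.
Cancelling (1 − t) and cross-multiplying: 490,000·(EBIT − 24,000) = 680,000·(EBIT − 332,000).
Solving, EBIT = (332,000·680,000 − 24,000·490,000) / (680,000 − 490,000) = 214,000,000,000 / 190,000 = 1,126,315.79.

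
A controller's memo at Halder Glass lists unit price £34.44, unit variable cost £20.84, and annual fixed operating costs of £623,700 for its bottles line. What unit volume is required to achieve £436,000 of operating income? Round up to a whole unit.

77,920 bottles

Contribution margin per unit = £34.44 − £20.84 = £13.60.
Required volume = (fixed costs + target profit) ÷ CM = (£623,700 + £436,000) ÷ £13.60 = 77,919.12, so 77,920 bottles.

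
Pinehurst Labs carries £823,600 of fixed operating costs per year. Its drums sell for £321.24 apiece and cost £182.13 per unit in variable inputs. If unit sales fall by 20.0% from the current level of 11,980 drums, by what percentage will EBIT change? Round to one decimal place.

-39.5%

At 11,980 units, contribution = 11,980 × £139.11 = £1,666,537.80.
EBIT = £1,666,537.80 − £823,600 = £842,937.80.
DOL = contribution ÷ EBIT = £1,666,537.80 ÷ £842,937.80 = 1.9771.
%ΔEBIT = DOL × %ΔSales = 1.9771 × -20.0% = -39.5%.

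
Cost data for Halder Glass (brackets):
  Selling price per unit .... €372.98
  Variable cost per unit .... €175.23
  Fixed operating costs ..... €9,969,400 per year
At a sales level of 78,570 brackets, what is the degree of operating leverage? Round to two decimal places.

Contribution at this volume is 78,570 × €197.75 = €15,537,217.50.
EBIT = €15,537,217.50 − €9,969,400 = €5,567,817.50.
Degree of operating leverage = €15,537,217.50 / €5,567,817.50 = 2.7905.

2.79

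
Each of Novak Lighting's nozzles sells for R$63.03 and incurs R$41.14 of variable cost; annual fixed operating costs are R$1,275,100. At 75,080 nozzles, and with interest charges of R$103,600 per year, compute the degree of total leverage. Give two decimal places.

Contribution at this volume is 75,080 × R$21.89 = R$1,643,501.20.
Subtracting fixed costs: EBIT = R$1,643,501.20 − R$1,275,100 = R$368,401.20. Interest = R$103,600.00, so EBIT − I = R$264,801.20.
Degree of total leverage = total CM / (EBIT − interest) = R$1,643,501.20 / R$264,801.20 = 6.2065.

6.21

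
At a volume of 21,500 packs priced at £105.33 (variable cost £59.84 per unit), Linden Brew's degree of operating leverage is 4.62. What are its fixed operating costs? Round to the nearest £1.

Total contribution margin = 21,500 × £45.49 = £978,035.00.
Since DOL = CM ÷ EBIT, EBIT = £978,035.00 ÷ 4.62 = £211,695.89.
Fixed costs = CM − EBIT = £978,035.00 − £211,695.89 = £766,339.

£766,339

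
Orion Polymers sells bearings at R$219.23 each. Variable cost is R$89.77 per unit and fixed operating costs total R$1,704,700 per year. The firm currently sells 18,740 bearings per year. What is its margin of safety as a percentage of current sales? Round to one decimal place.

29.7%

Contribution margin per unit = R$219.23 − R$89.77 = R$129.46. Break-even units = R$1,704,700 ÷ R$129.46 = 13,167.77; break-even revenue = 13,167.77 × R$219.23 = R$2,886,771.06.
Actual sales revenue = 18,740 × R$219.23 = R$4,108,370.20.
Margin of safety = (R$4,108,370.20 − R$2,886,771.06) ÷ R$4,108,370.20 = 29.7%.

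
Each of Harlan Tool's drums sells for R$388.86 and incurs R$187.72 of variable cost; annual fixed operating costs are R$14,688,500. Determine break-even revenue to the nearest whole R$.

Contribution margin per unit = R$388.86 − R$187.72 = R$201.14, a CM ratio of R$201.14 ÷ R$388.86 = 0.5173.
Break-even sales = FC ÷ CM ratio = R$14,688,500 × R$388.86 / R$201.14 = R$28,396,988.

R$28,396,988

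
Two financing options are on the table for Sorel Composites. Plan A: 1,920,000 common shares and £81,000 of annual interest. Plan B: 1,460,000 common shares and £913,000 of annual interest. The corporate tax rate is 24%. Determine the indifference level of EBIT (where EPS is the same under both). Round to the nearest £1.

At indifference, (EBIT − 81,000)(1 − t)/1,920,000 = (EBIT − 913,000)(1 − t)/1,460,000.
Cancelling (1 − t) and cross-multiplying: 1,460,000·(EBIT − 81,000) = 1,920,000·(EBIT − 913,000).
Solving, EBIT = (913,000·1,920,000 − 81,000·1,460,000) / (1,920,000 − 1,460,000) = 1,634,700,000,000 / 460,000 = 3,553,695.65.

£3,553,696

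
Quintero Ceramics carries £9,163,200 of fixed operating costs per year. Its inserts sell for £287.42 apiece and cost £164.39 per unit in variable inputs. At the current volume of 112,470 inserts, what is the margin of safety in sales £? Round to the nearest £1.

Unit CM = price − variable cost = £287.42 − £164.39 = £123.03. Break-even units = £9,163,200 ÷ £123.03 = 74,479.40; break-even revenue = 74,479.40 × £287.42 = £21,406,867.79.
Actual sales revenue = 112,470 × £287.42 = £32,326,127.40.
Margin of safety = £32,326,127.40 − £21,406,867.79 = £10,919,260.

£10,919,260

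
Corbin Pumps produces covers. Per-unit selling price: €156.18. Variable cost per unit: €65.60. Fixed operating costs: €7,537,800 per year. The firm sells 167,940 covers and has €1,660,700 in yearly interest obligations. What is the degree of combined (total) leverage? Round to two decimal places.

2.53

At 167,940 units, contribution = 167,940 × €90.58 = €15,212,005.20.
Subtracting fixed costs: EBIT = €15,212,005.20 − €7,537,800 = €7,674,205.20. Interest = €1,660,700.00.
DOL = €15,212,005.20 ÷ €7,674,205.20 = 1.9822; DFL = €7,674,205.20 ÷ €6,013,505.20 = 1.2762.
Combined leverage = 1.9822 × 1.2762 = 2.5297.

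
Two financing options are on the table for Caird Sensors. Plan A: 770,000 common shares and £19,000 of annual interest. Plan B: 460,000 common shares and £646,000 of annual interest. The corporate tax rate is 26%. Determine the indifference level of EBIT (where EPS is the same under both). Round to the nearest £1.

£1,576,387

Set EPS_A = EPS_B: (EBIT − £19,000)(1 − 0.26) ÷ 770,000 = (EBIT − £646,000)(1 − 0.26) ÷ 460,000.
The (1 − t) factor cancels: (EBIT − 19,000) × 460,000 = (EBIT − 646,000) × 770,000.
EBIT × (770,000 − 460,000) = 646,000 × 770,000 − 19,000 × 460,000 = 488,680,000,000, so EBIT = 488,680,000,000 ÷ 310,000 = 1,576,387.10.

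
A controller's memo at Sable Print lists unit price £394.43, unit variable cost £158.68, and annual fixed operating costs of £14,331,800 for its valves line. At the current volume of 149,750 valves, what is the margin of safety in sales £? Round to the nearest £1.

Each unit contributes £394.43 − £158.68 = £235.75. Break-even units = £14,331,800 ÷ £235.75 = 60,792.36; break-even revenue = 60,792.36 × £394.43 = £23,978,332.45.
Current sales = 149,750 × £394.43 = £59,065,892.50.
Margin of safety = £59,065,892.50 − £23,978,332.45 = £35,087,560.

£35,087,560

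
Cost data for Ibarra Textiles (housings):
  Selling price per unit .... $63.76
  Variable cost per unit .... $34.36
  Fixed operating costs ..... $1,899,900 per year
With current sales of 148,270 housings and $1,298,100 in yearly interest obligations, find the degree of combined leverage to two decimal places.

Total contribution margin = 148,270 × $29.40 = $4,359,138.00.
Subtracting fixed costs: EBIT = $4,359,138.00 − $1,899,900 = $2,459,238.00. Interest = $1,298,100.00, so EBIT − I = $1,161,138.00.
Degree of total leverage = total CM / (EBIT − interest) = $4,359,138.00 / $1,161,138.00 = 3.7542.

3.75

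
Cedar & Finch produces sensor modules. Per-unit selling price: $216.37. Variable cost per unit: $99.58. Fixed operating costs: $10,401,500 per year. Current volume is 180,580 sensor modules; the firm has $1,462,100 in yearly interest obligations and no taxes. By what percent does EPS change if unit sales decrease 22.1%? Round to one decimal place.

-50.5%

At 180,580 units, contribution = 180,580 × $116.79 = $21,089,938.20.
EBIT = $21,089,938.20 − $10,401,500 = $10,688,438.20.
After interest of $1,462,100.00, pre-tax earnings = $9,226,338.20.
DCL = total CM / (EBIT − I) = $21,089,938.20 / $9,226,338.20 = 2.2858.
EPS therefore changes by 2.2858 × (-22.1%) = -50.5%.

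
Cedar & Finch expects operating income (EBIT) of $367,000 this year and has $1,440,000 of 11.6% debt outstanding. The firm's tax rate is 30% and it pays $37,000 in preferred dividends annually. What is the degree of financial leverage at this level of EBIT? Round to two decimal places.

2.49

Interest = $167,040.00.
Preferred dividends grossed up pre-tax: $37,000 / (1 − 0.30) = $52,857.14.
DFL = EBIT ÷ [EBIT − I − D_p/(1−t)] = $367,000 ÷ [$367,000 − $167,040.00 − $52,857.14] = $367,000 ÷ $147,102.86 = 2.4949.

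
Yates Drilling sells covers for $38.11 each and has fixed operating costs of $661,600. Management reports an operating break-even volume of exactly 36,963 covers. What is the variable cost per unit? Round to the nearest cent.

$20.21

Contribution per unit must be FC / Q = $661,600 / 36,963 = $17.8990.
Hence VC = price − CM = $38.11 − $17.8990 = $20.21.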